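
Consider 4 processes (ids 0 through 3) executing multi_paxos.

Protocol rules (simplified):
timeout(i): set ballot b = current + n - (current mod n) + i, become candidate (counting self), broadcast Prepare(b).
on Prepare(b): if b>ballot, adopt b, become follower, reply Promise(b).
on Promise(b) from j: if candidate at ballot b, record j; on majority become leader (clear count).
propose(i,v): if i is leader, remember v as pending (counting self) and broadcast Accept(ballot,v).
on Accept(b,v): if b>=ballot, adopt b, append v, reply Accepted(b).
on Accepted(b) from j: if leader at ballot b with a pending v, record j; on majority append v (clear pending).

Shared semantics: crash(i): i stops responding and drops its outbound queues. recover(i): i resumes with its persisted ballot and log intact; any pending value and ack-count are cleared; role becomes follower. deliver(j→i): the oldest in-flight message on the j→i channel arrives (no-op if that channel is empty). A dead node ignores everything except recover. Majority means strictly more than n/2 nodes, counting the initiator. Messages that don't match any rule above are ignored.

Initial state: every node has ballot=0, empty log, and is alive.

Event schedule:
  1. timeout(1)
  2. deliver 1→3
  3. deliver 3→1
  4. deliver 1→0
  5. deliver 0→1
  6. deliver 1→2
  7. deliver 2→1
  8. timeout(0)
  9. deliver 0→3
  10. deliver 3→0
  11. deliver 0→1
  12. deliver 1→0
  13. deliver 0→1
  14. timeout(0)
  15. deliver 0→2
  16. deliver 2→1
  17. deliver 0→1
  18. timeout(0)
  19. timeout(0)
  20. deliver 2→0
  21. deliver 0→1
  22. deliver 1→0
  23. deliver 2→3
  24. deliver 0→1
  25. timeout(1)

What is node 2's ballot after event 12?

5

[1] timeout(1) → N1(cand b5 [-])
[2] deliver 1→3 → N3(foll b5 [-])
[3] deliver 3→1 → ∅
[4] deliver 1→0 → N0(foll b5 [-])
[5] deliver 0→1 → N1(lead b5 [-])
[6] deliver 1→2 → N2(foll b5 [-])
[7] deliver 2→1 → ∅
[8] timeout(0) → N0(cand b8 [-])
[9] deliver 0→3 → N3(foll b8 [-])
[10] deliver 3→0 → ∅
[11] deliver 0→1 → N1(foll b8 [-])
[12] deliver 1→0 → N0(lead b8 [-])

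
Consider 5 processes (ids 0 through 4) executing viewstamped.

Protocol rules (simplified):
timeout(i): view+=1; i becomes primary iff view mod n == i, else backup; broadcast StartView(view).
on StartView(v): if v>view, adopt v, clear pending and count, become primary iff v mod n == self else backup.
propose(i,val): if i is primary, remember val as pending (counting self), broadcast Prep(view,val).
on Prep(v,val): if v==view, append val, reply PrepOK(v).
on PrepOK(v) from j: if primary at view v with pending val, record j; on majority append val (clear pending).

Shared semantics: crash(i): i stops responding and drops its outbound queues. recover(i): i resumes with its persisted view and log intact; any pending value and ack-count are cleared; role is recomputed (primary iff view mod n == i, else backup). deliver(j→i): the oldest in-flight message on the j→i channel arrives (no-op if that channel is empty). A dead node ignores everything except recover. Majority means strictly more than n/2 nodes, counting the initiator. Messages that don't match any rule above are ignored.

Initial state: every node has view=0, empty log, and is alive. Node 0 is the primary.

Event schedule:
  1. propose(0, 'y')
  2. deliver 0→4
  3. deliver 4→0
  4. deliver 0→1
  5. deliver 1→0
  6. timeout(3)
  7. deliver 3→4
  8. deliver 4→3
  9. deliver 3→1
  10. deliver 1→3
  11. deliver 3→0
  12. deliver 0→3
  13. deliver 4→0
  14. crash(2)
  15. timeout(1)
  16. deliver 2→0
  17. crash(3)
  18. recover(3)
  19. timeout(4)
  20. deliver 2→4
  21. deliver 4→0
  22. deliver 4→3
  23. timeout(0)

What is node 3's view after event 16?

e1 propose(0,'y'): ·
e2 deliver 0→4: 4[back,v=0,y]
e3 deliver 4→0: ·
e4 deliver 0→1: 1[back,v=0,y]
e5 deliver 1→0: 0[prim,v=0,y]
e6 timeout(3): 3[back,v=1,-]
e7 deliver 3→4: 4[back,v=1,y]
e8 deliver 4→3: ·
e9 deliver 3→1: 1[prim,v=1,y]
e10 deliver 1→3: ·
e11 deliver 3→0: 0[back,v=1,y]
e12 deliver 0→3: ·
e13 deliver 4→0: ·
e14 crash(2): 2[✗back,v=0,-]
e15 timeout(1): 1[back,v=2,y]
e16 deliver 2→0: ·

1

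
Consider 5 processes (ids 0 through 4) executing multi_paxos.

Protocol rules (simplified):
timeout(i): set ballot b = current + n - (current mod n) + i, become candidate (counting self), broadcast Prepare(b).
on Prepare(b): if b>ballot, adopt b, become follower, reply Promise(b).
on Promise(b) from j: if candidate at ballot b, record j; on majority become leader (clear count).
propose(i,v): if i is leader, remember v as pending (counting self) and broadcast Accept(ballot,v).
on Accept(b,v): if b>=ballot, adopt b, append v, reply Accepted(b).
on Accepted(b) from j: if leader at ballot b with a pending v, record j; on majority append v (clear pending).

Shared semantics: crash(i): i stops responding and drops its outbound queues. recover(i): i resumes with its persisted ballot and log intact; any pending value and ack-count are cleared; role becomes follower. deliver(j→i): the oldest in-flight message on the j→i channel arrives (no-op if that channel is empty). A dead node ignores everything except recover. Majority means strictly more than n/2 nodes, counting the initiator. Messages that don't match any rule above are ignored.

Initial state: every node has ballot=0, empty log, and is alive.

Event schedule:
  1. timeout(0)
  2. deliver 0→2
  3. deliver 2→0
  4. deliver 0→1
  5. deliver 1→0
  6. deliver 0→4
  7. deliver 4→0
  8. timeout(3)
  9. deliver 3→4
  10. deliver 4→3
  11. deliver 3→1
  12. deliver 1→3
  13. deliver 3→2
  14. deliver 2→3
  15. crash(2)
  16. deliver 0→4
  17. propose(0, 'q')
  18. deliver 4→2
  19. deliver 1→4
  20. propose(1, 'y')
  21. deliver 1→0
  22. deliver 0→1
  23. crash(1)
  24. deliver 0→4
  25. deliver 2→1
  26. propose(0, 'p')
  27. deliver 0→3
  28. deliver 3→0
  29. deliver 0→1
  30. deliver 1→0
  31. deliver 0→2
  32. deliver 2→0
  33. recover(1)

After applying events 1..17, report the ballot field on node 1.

after 1 — timeout(0): n0:cand/b5/[-]
after 2 — deliver 0→2: n2:foll/b5/[-]
after 3 — deliver 2→0: ·
after 4 — deliver 0→1: n1:foll/b5/[-]
after 5 — deliver 1→0: n0:lead/b5/[-]
after 6 — deliver 0→4: n4:foll/b5/[-]
after 7 — deliver 4→0: ·
after 8 — timeout(3): n3:cand/b8/[-]
after 9 — deliver 3→4: n4:foll/b8/[-]
after 10 — deliver 4→3: ·
after 11 — deliver 3→1: n1:foll/b8/[-]
after 12 — deliver 1→3: n3:lead/b8/[-]
after 13 — deliver 3→2: n2:foll/b8/[-]
after 14 — deliver 2→3: ·
after 15 — crash(2): n2:✗foll/b8/[-]
after 16 — deliver 0→4: ·
after 17 — propose(0,'q'): ·

8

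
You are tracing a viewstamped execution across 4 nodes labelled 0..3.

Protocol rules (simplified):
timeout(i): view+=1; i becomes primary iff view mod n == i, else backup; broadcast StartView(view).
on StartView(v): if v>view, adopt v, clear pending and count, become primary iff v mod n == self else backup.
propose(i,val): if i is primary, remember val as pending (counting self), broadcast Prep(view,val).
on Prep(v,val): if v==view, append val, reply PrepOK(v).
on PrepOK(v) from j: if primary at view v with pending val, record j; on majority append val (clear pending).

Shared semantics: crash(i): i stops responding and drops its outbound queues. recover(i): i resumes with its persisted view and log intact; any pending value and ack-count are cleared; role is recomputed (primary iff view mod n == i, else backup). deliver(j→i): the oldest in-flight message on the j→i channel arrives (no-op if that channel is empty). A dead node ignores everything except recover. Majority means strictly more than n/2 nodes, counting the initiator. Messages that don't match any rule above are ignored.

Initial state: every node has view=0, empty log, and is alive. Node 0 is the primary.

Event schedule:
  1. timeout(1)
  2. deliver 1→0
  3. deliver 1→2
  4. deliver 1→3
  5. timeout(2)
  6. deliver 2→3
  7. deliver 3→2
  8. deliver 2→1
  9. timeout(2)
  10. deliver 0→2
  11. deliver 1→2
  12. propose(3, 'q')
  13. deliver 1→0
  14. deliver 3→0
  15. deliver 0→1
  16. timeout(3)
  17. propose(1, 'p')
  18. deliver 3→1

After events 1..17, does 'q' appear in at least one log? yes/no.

no

after 1 — timeout(1): n1:prim/v1/[-]
after 2 — deliver 1→0: n0:back/v1/[-]
after 3 — deliver 1→2: n2:back/v1/[-]
after 4 — deliver 1→3: n3:back/v1/[-]
after 5 — timeout(2): n2:prim/v2/[-]
after 6 — deliver 2→3: n3:back/v2/[-]
after 7 — deliver 3→2: ·
after 8 — deliver 2→1: n1:back/v2/[-]
after 9 — timeout(2): n2:back/v3/[-]
after 10 — deliver 0→2: ·
after 11 — deliver 1→2: ·
after 12 — propose(3,'q'): ·
after 13 — deliver 1→0: ·
after 14 — deliver 3→0: ·
after 15 — deliver 0→1: ·
after 16 — timeout(3): n3:prim/v3/[-]
after 17 — propose(1,'p'): ·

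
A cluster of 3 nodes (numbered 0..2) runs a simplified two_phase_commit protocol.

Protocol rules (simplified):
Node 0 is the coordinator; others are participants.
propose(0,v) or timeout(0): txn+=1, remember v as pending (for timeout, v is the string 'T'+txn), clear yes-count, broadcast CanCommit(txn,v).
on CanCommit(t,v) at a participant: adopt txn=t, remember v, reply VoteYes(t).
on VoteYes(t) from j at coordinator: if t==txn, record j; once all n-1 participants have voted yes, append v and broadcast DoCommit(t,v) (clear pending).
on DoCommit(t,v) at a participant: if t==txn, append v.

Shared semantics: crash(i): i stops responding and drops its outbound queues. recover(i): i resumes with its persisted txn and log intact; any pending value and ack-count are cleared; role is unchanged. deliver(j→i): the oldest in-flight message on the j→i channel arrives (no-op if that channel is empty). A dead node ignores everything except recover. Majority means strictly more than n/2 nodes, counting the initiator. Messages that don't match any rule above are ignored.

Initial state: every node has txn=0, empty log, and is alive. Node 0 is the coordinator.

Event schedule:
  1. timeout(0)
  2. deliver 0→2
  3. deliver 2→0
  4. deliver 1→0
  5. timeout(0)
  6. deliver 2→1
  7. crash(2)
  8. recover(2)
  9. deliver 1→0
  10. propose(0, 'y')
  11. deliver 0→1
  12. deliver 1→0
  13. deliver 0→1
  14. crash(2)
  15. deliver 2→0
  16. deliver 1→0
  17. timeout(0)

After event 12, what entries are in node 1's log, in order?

empty

1. timeout(0):  <0:coor t1 ->
2. deliver 0→2:  <2:part t1 ->
3. deliver 2→0:  nop
4. deliver 1→0:  nop
5. timeout(0):  <0:coor t2 ->
6. deliver 2→1:  nop
7. crash(2):  <2:✗part t1 ->
8. recover(2):  <2:part t1 ->
9. deliver 1→0:  nop
10. propose(0,'y'):  <0:coor t3 ->
11. deliver 0→1:  <1:part t1 ->
12. deliver 1→0:  nop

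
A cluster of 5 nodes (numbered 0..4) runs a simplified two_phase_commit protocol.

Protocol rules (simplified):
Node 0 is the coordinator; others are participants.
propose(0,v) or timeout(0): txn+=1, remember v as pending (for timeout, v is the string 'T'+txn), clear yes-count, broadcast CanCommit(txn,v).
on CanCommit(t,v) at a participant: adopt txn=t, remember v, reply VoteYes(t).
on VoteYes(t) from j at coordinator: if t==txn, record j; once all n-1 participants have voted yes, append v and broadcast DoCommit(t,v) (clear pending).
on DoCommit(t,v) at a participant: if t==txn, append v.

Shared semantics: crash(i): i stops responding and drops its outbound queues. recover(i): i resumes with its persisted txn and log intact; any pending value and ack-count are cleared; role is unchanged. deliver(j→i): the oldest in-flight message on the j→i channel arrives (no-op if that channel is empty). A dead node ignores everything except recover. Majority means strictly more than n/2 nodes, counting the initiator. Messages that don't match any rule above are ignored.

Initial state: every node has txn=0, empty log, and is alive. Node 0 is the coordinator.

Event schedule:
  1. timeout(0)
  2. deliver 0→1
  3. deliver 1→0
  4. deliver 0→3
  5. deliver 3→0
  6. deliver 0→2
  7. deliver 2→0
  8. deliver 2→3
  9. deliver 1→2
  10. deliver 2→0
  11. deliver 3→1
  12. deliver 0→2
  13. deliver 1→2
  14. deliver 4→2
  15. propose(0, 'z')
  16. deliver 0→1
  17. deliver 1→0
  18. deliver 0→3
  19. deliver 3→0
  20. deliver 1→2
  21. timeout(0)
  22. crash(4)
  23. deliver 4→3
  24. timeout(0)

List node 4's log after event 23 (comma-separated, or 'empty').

empty

[1] timeout(0) → N0(coor t1 [-])
[2] deliver 0→1 → N1(part t1 [-])
[3] deliver 1→0 → ∅
[4] deliver 0→3 → N3(part t1 [-])
[5] deliver 3→0 → ∅
[6] deliver 0→2 → N2(part t1 [-])
[7] deliver 2→0 → ∅
[8] deliver 2→3 → ∅
[9] deliver 1→2 → ∅
[10] deliver 2→0 → ∅
[11] deliver 3→1 → ∅
[12] deliver 0→2 → ∅
[13] deliver 1→2 → ∅
[14] deliver 4→2 → ∅
[15] propose(0,'z') → N0(coor t2 [-])
[16] deliver 0→1 → N1(part t2 [-])
[17] deliver 1→0 → ∅
[18] deliver 0→3 → N3(part t2 [-])
[19] deliver 3→0 → ∅
[20] deliver 1→2 → ∅
[21] timeout(0) → N0(coor t3 [-])
[22] crash(4) → N4(✗part t0 [-])
[23] deliver 4→3 → ∅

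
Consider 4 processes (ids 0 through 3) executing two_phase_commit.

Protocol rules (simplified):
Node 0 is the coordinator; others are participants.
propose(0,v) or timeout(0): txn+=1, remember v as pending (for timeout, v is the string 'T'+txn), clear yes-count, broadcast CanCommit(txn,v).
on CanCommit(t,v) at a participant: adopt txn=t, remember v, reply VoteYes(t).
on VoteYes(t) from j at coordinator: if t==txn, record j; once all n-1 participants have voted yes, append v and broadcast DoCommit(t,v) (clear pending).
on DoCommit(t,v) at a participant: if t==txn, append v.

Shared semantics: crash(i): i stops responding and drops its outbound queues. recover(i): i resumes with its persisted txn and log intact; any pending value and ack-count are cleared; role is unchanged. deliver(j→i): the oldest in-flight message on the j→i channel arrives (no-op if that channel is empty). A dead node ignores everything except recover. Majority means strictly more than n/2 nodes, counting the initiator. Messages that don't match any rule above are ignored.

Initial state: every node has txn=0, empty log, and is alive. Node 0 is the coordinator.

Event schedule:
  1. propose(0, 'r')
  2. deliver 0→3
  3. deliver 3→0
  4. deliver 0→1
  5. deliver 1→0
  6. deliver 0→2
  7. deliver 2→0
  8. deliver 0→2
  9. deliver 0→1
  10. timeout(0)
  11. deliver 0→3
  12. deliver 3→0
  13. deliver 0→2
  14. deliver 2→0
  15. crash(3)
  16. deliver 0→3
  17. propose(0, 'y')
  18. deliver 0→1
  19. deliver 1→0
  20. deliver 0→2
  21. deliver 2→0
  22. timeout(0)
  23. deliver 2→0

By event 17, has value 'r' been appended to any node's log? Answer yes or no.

[1] propose(0,'r') → N0(coor t1 [-])
[2] deliver 0→3 → N3(part t1 [-])
[3] deliver 3→0 → ∅
[4] deliver 0→1 → N1(part t1 [-])
[5] deliver 1→0 → ∅
[6] deliver 0→2 → N2(part t1 [-])
[7] deliver 2→0 → N0(coor t1 [r])
[8] deliver 0→2 → N2(part t1 [r])
[9] deliver 0→1 → N1(part t1 [r])
[10] timeout(0) → N0(coor t2 [r])
[11] deliver 0→3 → N3(part t1 [r])
[12] deliver 3→0 → ∅
[13] deliver 0→2 → N2(part t2 [r])
[14] deliver 2→0 → ∅
[15] crash(3) → N3(✗part t1 [r])
[16] deliver 0→3 → ∅
[17] propose(0,'y') → N0(coor t3 [r])

yes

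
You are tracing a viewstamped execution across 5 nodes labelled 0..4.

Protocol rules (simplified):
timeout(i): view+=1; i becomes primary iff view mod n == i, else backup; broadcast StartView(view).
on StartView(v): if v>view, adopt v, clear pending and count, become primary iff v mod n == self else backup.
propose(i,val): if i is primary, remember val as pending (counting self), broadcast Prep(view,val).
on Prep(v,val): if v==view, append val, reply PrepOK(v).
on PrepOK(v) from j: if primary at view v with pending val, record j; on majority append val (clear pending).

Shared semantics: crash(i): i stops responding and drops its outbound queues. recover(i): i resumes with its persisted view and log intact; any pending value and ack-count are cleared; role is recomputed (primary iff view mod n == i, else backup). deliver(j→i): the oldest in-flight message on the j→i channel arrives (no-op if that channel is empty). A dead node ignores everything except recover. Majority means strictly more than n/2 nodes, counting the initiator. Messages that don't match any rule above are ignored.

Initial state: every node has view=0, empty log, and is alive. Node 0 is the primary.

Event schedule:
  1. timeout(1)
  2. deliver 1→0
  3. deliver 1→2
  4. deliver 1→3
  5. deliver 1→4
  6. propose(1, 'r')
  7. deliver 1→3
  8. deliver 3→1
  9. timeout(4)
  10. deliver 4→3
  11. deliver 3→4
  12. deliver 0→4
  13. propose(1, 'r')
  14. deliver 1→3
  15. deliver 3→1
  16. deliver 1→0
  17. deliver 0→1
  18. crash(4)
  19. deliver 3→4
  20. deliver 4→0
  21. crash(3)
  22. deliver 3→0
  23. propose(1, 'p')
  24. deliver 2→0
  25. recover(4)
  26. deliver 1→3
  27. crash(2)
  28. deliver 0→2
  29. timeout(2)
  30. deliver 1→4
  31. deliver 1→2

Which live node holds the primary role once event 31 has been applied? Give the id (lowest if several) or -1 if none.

1

[1] timeout(1) → N1(prim v1 [-])
[2] deliver 1→0 → N0(back v1 [-])
[3] deliver 1→2 → N2(back v1 [-])
[4] deliver 1→3 → N3(back v1 [-])
[5] deliver 1→4 → N4(back v1 [-])
[6] propose(1,'r') → ∅
[7] deliver 1→3 → N3(back v1 [r])
[8] deliver 3→1 → ∅
[9] timeout(4) → N4(back v2 [-])
[10] deliver 4→3 → N3(back v2 [r])
[11] deliver 3→4 → ∅
[12] deliver 0→4 → ∅
[13] propose(1,'r') → ∅
[14] deliver 1→3 → ∅
[15] deliver 3→1 → ∅
[16] deliver 1→0 → N0(back v1 [r])
[17] deliver 0→1 → ∅
[18] crash(4) → N4(✗back v2 [-])
[19] deliver 3→4 → ∅
[20] deliver 4→0 → ∅
[21] crash(3) → N3(✗back v2 [r])
[22] deliver 3→0 → ∅
[23] propose(1,'p') → ∅
[24] deliver 2→0 → ∅
[25] recover(4) → N4(back v2 [-])
[26] deliver 1→3 → ∅
[27] crash(2) → N2(✗back v1 [-])
[28] deliver 0→2 → ∅
[29] timeout(2) → ∅
[30] deliver 1→4 → ∅
[31] deliver 1→2 → ∅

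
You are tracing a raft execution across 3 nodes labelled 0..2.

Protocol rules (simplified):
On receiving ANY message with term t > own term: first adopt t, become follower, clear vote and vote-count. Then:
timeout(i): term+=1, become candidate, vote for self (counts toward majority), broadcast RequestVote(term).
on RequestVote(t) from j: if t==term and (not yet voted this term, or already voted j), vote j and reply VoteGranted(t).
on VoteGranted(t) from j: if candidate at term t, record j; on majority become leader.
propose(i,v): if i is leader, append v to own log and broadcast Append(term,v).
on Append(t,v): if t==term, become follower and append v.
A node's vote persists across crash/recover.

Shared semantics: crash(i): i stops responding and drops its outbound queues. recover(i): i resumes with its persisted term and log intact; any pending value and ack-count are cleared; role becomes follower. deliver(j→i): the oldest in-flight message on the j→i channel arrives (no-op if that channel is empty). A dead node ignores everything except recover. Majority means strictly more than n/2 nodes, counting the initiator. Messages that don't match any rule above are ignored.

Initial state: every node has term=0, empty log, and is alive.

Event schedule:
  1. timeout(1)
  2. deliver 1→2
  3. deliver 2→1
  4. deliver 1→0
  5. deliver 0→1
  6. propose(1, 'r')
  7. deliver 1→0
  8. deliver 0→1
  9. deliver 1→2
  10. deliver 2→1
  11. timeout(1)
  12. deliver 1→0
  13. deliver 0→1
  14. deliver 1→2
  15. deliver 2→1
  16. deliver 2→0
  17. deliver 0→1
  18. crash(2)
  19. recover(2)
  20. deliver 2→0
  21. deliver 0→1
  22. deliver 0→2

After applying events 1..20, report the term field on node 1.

2

e1 timeout(1): 1[cand,t=1,-]
e2 deliver 1→2: 2[foll,t=1,-]
e3 deliver 2→1: 1[lead,t=1,-]
e4 deliver 1→0: 0[foll,t=1,-]
e5 deliver 0→1: ·
e6 propose(1,'r'): 1[lead,t=1,r]
e7 deliver 1→0: 0[foll,t=1,r]
e8 deliver 0→1: ·
e9 deliver 1→2: 2[foll,t=1,r]
e10 deliver 2→1: ·
e11 timeout(1): 1[cand,t=2,r]
e12 deliver 1→0: 0[foll,t=2,r]
e13 deliver 0→1: 1[lead,t=2,r]
e14 deliver 1→2: 2[foll,t=2,r]
e15 deliver 2→1: ·
e16 deliver 2→0: ·
e17 deliver 0→1: ·
e18 crash(2): 2[✗foll,t=2,r]
e19 recover(2): 2[foll,t=2,r]
e20 deliver 2→0: ·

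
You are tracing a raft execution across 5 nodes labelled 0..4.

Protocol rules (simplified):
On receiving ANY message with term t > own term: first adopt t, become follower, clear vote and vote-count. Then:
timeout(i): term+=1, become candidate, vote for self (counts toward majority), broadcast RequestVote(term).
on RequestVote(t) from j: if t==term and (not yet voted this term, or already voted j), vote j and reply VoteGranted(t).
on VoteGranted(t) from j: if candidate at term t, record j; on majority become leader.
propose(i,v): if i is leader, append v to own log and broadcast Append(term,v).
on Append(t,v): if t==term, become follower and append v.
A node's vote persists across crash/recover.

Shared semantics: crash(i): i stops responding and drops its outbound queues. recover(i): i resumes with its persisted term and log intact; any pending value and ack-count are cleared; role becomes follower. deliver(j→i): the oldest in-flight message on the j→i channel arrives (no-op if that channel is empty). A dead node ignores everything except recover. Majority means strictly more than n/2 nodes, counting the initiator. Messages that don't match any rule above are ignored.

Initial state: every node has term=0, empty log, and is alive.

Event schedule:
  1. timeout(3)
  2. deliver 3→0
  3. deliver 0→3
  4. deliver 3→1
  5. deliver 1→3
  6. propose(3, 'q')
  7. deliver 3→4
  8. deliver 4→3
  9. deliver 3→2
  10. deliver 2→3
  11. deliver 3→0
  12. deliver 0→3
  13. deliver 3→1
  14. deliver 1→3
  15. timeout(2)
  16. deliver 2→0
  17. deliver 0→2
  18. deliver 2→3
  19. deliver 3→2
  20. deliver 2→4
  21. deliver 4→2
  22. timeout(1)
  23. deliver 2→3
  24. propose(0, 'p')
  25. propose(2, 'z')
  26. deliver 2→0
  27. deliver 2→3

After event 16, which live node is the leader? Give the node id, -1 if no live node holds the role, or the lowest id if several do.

3

after 1 — timeout(3): n3:cand/t1/[-]
after 2 — deliver 3→0: n0:foll/t1/[-]
after 3 — deliver 0→3: ·
after 4 — deliver 3→1: n1:foll/t1/[-]
after 5 — deliver 1→3: n3:lead/t1/[-]
after 6 — propose(3,'q'): n3:lead/t1/[q]
after 7 — deliver 3→4: n4:foll/t1/[-]
after 8 — deliver 4→3: ·
after 9 — deliver 3→2: n2:foll/t1/[-]
after 10 — deliver 2→3: ·
after 11 — deliver 3→0: n0:foll/t1/[q]
after 12 — deliver 0→3: ·
after 13 — deliver 3→1: n1:foll/t1/[q]
after 14 — deliver 1→3: ·
after 15 — timeout(2): n2:cand/t2/[-]
after 16 — deliver 2→0: n0:foll/t2/[q]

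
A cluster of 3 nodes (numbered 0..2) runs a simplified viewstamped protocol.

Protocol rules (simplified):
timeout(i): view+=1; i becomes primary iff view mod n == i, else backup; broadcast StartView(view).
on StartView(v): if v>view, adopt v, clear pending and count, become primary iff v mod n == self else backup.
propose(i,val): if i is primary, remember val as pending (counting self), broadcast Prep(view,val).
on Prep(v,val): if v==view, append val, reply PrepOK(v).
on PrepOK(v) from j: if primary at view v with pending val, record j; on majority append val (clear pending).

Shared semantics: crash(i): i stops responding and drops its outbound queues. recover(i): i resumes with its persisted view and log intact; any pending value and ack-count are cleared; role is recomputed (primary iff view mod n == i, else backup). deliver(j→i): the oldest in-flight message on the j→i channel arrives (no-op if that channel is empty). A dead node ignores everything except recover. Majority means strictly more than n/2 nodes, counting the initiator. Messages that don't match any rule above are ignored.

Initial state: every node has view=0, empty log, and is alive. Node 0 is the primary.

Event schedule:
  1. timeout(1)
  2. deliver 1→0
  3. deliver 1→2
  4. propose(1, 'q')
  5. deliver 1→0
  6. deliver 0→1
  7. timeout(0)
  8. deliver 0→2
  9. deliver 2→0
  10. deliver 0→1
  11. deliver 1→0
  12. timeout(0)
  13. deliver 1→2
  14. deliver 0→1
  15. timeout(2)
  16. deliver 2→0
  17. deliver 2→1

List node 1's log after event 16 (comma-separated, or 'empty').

e1 timeout(1): 1[prim,v=1,-]
e2 deliver 1→0: 0[back,v=1,-]
e3 deliver 1→2: 2[back,v=1,-]
e4 propose(1,'q'): ·
e5 deliver 1→0: 0[back,v=1,q]
e6 deliver 0→1: 1[prim,v=1,q]
e7 timeout(0): 0[back,v=2,q]
e8 deliver 0→2: 2[prim,v=2,-]
e9 deliver 2→0: ·
e10 deliver 0→1: 1[back,v=2,q]
e11 deliver 1→0: ·
e12 timeout(0): 0[prim,v=3,q]
e13 deliver 1→2: ·
e14 deliver 0→1: 1[back,v=3,q]
e15 timeout(2): 2[back,v=3,-]
e16 deliver 2→0: ·

q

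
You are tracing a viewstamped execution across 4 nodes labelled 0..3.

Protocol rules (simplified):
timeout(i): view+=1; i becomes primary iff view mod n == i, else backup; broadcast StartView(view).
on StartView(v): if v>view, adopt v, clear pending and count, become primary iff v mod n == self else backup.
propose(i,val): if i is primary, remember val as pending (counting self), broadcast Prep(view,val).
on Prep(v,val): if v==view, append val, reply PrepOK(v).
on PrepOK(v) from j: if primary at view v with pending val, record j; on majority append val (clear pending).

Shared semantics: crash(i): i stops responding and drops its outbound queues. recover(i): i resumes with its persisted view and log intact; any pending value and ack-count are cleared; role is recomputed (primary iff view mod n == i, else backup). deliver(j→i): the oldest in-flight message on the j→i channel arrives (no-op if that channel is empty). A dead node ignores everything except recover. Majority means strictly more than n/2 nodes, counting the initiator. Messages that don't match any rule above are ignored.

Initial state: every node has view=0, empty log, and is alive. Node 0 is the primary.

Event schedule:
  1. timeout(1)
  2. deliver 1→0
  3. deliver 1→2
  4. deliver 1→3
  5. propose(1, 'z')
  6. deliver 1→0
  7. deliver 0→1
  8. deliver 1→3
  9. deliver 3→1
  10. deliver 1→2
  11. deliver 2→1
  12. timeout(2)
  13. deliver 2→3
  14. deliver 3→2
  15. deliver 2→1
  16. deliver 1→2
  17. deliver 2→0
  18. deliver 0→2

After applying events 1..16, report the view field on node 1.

2

1. timeout(1):  <1:prim v1 ->
2. deliver 1→0:  <0:back v1 ->
3. deliver 1→2:  <2:back v1 ->
4. deliver 1→3:  <3:back v1 ->
5. propose(1,'z'):  nop
6. deliver 1→0:  <0:back v1 z>
7. deliver 0→1:  nop
8. deliver 1→3:  <3:back v1 z>
9. deliver 3→1:  <1:prim v1 z>
10. deliver 1→2:  <2:back v1 z>
11. deliver 2→1:  nop
12. timeout(2):  <2:prim v2 z>
13. deliver 2→3:  <3:back v2 z>
14. deliver 3→2:  nop
15. deliver 2→1:  <1:back v2 z>
16. deliver 1→2:  nop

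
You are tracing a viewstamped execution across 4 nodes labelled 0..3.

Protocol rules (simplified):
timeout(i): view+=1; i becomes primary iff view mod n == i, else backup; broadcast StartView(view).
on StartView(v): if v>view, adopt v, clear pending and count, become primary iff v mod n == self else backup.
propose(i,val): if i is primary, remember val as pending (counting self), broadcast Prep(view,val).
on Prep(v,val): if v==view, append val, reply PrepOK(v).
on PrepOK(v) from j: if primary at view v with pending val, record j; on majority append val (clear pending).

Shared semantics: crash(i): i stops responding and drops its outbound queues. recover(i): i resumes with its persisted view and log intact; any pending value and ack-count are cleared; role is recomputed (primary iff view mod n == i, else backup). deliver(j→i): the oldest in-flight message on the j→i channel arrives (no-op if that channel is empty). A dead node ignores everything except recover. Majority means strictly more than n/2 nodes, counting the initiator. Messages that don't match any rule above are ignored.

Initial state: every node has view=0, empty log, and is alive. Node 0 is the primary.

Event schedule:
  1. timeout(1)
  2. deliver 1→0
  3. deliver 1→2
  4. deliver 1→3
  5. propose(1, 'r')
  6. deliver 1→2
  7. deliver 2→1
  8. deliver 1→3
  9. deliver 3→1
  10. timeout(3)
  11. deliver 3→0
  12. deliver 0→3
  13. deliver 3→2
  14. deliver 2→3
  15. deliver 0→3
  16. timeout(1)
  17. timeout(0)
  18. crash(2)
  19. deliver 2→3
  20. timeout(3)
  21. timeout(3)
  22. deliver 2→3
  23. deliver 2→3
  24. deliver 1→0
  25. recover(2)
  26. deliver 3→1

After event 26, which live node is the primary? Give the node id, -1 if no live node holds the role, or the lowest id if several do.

2

[1] timeout(1) → N1(prim v1 [-])
[2] deliver 1→0 → N0(back v1 [-])
[3] deliver 1→2 → N2(back v1 [-])
[4] deliver 1→3 → N3(back v1 [-])
[5] propose(1,'r') → ∅
[6] deliver 1→2 → N2(back v1 [r])
[7] deliver 2→1 → ∅
[8] deliver 1→3 → N3(back v1 [r])
[9] deliver 3→1 → N1(prim v1 [r])
[10] timeout(3) → N3(back v2 [r])
[11] deliver 3→0 → N0(back v2 [-])
[12] deliver 0→3 → ∅
[13] deliver 3→2 → N2(prim v2 [r])
[14] deliver 2→3 → ∅
[15] deliver 0→3 → ∅
[16] timeout(1) → N1(back v2 [r])
[17] timeout(0) → N0(back v3 [-])
[18] crash(2) → N2(✗prim v2 [r])
[19] deliver 2→3 → ∅
[20] timeout(3) → N3(prim v3 [r])
[21] timeout(3) → N3(back v4 [r])
[22] deliver 2→3 → ∅
[23] deliver 2→3 → ∅
[24] deliver 1→0 → ∅
[25] recover(2) → N2(prim v2 [r])
[26] deliver 3→1 → ∅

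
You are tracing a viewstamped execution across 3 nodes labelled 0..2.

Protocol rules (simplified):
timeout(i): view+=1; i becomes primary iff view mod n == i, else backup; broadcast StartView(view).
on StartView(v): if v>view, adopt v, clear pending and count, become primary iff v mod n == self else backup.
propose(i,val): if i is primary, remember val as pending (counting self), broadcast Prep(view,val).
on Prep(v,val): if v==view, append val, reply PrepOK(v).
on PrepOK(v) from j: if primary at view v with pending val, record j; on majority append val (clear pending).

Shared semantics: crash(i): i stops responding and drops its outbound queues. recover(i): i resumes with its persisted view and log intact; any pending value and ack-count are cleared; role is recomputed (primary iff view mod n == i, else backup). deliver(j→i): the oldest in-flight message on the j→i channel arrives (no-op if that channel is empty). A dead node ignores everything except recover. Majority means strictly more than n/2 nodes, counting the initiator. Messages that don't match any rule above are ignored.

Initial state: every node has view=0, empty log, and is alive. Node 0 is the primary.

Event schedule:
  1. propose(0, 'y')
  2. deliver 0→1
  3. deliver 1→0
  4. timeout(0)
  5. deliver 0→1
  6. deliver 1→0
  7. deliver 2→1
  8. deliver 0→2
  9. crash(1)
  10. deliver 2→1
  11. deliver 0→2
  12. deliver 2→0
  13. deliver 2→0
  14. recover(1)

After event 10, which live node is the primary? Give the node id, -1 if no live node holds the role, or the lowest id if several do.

-1

step 1 propose(0,'y'): —
step 2 deliver 0→1: 1={back,v=0,log=y}
step 3 deliver 1→0: 0={prim,v=0,log=y}
step 4 timeout(0): 0={back,v=1,log=y}
step 5 deliver 0→1: 1={prim,v=1,log=y}
step 6 deliver 1→0: —
step 7 deliver 2→1: —
step 8 deliver 0→2: 2={back,v=0,log=y}
step 9 crash(1): 1={✗prim,v=1,log=y}
step 10 deliver 2→1: —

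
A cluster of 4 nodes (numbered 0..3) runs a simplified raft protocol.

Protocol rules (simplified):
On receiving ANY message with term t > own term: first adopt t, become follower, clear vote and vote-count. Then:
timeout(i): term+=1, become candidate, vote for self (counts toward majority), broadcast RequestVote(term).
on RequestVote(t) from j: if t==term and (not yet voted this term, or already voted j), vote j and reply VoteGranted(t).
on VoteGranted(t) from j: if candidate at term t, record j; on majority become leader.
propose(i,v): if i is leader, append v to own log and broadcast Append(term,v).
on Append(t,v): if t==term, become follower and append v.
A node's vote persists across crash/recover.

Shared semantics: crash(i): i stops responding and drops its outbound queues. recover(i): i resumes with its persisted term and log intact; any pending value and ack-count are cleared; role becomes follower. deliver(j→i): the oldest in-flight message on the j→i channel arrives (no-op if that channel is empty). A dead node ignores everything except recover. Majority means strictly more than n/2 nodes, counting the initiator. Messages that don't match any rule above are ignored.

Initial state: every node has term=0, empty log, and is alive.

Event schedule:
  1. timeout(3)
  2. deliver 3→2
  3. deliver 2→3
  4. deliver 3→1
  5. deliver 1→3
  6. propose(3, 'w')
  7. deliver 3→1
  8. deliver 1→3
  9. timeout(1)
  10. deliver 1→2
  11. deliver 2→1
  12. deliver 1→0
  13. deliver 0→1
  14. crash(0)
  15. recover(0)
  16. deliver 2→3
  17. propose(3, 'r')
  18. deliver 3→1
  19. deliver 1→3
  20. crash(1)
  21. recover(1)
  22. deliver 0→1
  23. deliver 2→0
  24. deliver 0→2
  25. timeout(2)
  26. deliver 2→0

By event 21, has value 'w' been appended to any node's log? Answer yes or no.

yes

[1] timeout(3) → N3(cand t1 [-])
[2] deliver 3→2 → N2(foll t1 [-])
[3] deliver 2→3 → ∅
[4] deliver 3→1 → N1(foll t1 [-])
[5] deliver 1→3 → N3(lead t1 [-])
[6] propose(3,'w') → N3(lead t1 [w])
[7] deliver 3→1 → N1(foll t1 [w])
[8] deliver 1→3 → ∅
[9] timeout(1) → N1(cand t2 [w])
[10] deliver 1→2 → N2(foll t2 [-])
[11] deliver 2→1 → ∅
[12] deliver 1→0 → N0(foll t2 [-])
[13] deliver 0→1 → N1(lead t2 [w])
[14] crash(0) → N0(✗foll t2 [-])
[15] recover(0) → N0(foll t2 [-])
[16] deliver 2→3 → ∅
[17] propose(3,'r') → N3(lead t1 [w,r])
[18] deliver 3→1 → ∅
[19] deliver 1→3 → N3(foll t2 [w,r])
[20] crash(1) → N1(✗lead t2 [w])
[21] recover(1) → N1(foll t2 [w])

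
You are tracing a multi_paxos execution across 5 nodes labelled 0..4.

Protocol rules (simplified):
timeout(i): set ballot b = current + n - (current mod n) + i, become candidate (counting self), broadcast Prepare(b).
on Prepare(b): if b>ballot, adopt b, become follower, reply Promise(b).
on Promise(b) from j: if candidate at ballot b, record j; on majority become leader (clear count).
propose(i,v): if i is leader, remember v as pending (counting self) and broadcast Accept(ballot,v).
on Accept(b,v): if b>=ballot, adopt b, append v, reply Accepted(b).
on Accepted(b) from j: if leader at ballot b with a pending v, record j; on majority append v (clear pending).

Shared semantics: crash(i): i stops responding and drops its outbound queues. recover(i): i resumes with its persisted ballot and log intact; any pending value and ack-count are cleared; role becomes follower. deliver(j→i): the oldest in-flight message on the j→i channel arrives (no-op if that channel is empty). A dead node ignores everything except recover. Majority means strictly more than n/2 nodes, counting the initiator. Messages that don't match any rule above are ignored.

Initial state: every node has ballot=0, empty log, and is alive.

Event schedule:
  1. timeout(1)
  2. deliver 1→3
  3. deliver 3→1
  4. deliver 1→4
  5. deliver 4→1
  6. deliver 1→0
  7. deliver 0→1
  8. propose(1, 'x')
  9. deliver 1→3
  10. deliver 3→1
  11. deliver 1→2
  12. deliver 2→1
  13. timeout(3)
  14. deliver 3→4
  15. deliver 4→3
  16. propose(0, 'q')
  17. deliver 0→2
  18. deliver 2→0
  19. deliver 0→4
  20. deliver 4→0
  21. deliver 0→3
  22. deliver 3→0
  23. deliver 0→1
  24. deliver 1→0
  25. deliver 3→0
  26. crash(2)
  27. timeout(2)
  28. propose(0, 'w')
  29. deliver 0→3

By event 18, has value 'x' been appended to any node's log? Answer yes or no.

[1] timeout(1) → N1(cand b6 [-])
[2] deliver 1→3 → N3(foll b6 [-])
[3] deliver 3→1 → ∅
[4] deliver 1→4 → N4(foll b6 [-])
[5] deliver 4→1 → N1(lead b6 [-])
[6] deliver 1→0 → N0(foll b6 [-])
[7] deliver 0→1 → ∅
[8] propose(1,'x') → ∅
[9] deliver 1→3 → N3(foll b6 [x])
[10] deliver 3→1 → ∅
[11] deliver 1→2 → N2(foll b6 [-])
[12] deliver 2→1 → ∅
[13] timeout(3) → N3(cand b13 [x])
[14] deliver 3→4 → N4(foll b13 [-])
[15] deliver 4→3 → ∅
[16] propose(0,'q') → ∅
[17] deliver 0→2 → ∅
[18] deliver 2→0 → ∅

yes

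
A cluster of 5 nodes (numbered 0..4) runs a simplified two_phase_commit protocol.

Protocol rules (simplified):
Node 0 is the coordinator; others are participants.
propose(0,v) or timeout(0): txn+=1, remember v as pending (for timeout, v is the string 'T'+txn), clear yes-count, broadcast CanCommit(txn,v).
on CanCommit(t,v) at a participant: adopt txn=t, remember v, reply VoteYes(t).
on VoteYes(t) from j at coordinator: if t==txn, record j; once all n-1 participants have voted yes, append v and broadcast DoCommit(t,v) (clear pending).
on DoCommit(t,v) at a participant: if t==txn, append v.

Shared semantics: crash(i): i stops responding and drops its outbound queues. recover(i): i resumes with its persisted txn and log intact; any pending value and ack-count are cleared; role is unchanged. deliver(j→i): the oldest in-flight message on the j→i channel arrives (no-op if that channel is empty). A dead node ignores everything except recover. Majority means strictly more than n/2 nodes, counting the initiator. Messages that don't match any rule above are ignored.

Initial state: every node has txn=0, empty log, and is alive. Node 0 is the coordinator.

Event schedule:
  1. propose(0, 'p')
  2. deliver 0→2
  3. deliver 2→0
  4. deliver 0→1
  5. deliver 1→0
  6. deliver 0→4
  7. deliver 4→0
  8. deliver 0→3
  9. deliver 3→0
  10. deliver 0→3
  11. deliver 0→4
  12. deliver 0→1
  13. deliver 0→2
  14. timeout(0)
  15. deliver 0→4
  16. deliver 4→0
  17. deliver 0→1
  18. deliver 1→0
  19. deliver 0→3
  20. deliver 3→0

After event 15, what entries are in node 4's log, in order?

p

[1] propose(0,'p') → N0(coor t1 [-])
[2] deliver 0→2 → N2(part t1 [-])
[3] deliver 2→0 → ∅
[4] deliver 0→1 → N1(part t1 [-])
[5] deliver 1→0 → ∅
[6] deliver 0→4 → N4(part t1 [-])
[7] deliver 4→0 → ∅
[8] deliver 0→3 → N3(part t1 [-])
[9] deliver 3→0 → N0(coor t1 [p])
[10] deliver 0→3 → N3(part t1 [p])
[11] deliver 0→4 → N4(part t1 [p])
[12] deliver 0→1 → N1(part t1 [p])
[13] deliver 0→2 → N2(part t1 [p])
[14] timeout(0) → N0(coor t2 [p])
[15] deliver 0→4 → N4(part t2 [p])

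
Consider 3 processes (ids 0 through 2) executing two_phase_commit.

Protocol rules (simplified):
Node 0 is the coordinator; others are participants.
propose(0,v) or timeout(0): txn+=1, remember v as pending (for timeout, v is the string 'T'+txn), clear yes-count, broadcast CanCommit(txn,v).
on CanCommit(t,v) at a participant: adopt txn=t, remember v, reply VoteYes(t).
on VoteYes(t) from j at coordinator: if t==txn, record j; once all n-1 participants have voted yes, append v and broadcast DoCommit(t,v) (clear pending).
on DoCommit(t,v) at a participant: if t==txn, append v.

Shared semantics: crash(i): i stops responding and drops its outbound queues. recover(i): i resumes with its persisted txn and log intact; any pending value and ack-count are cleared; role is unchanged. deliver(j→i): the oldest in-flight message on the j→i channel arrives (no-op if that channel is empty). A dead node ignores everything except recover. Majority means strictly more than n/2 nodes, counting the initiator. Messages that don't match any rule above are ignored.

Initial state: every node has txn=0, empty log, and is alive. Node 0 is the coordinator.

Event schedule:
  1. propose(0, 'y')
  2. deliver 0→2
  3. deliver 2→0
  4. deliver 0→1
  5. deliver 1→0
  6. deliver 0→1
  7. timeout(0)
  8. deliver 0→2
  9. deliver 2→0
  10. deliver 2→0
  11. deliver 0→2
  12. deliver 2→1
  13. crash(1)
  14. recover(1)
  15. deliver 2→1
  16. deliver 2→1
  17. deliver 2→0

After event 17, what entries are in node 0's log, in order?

1. propose(0,'y'):  <0:coor t1 ->
2. deliver 0→2:  <2:part t1 ->
3. deliver 2→0:  nop
4. deliver 0→1:  <1:part t1 ->
5. deliver 1→0:  <0:coor t1 y>
6. deliver 0→1:  <1:part t1 y>
7. timeout(0):  <0:coor t2 y>
8. deliver 0→2:  <2:part t1 y>
9. deliver 2→0:  nop
10. deliver 2→0:  nop
11. deliver 0→2:  <2:part t2 y>
12. deliver 2→1:  nop
13. crash(1):  <1:✗part t1 y>
14. recover(1):  <1:part t1 y>
15. deliver 2→1:  nop
16. deliver 2→1:  nop
17. deliver 2→0:  nop

y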